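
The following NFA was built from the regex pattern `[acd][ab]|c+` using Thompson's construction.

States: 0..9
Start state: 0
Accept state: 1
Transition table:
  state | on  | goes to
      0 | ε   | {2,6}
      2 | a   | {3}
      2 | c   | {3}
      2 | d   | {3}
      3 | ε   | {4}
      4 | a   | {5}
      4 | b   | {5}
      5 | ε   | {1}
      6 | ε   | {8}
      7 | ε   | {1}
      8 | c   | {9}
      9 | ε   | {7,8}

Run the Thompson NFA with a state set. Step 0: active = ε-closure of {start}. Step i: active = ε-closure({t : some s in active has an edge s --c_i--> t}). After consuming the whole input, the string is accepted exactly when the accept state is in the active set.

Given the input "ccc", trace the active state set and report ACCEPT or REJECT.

Answer: ACCEPT

Trace:
initial (ε-close {0}): {0,2,6,8}
'c' @ 1: {1,3,4,7,8,9}  ✓accept
'c' @ 2: {1,7,8,9}  ✓accept
'c' @ 3: {1,7,8,9}  ✓accept
final: {1,7,8,9}; accept 1 in set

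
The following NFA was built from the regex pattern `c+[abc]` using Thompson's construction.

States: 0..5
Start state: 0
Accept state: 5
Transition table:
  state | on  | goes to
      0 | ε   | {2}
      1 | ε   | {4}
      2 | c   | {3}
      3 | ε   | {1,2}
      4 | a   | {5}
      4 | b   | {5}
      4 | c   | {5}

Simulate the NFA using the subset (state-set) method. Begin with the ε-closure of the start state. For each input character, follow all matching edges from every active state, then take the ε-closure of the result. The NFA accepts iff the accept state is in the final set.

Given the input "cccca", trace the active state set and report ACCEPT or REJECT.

initial (ε-close {0}): {0,2}
'c' @ 1: {1,2,3,4}
'c' @ 2: {1,2,3,4,5}  [accepting]
'c' @ 3: {1,2,3,4,5}  [accepting]
'c' @ 4: {1,2,3,4,5}  [accepting]
'a' @ 5: {5}  [accepting]
end set {5} — state 5 in

Answer: ACCEPT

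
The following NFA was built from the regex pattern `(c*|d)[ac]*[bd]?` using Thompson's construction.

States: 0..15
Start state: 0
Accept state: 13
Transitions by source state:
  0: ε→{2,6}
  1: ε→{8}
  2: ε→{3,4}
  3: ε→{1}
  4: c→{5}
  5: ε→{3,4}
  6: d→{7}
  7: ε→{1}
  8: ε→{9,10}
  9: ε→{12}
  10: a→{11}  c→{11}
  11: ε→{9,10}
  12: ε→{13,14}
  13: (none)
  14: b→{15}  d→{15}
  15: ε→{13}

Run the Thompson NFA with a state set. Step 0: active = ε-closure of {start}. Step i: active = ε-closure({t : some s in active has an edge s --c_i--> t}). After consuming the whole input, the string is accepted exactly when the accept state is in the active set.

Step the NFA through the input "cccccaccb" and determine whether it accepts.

start: ε-closure({0}) = {0,1,2,3,4,6,8,9,10,12,13,14}
'c' @ 1: {1,3,4,5,8,9,10,11,12,13,14}  ✓accept
'c' @ 2: {1,3,4,5,8,9,10,11,12,13,14}  ✓accept
'c' @ 3: {1,3,4,5,8,9,10,11,12,13,14}  ✓accept
'c' @ 4: {1,3,4,5,8,9,10,11,12,13,14}  ✓accept
'c' @ 5: {1,3,4,5,8,9,10,11,12,13,14}  ✓accept
'a' @ 6: {9,10,11,12,13,14}  ✓accept
'c' @ 7: {9,10,11,12,13,14}  ✓accept
'c' @ 8: {9,10,11,12,13,14}  ✓accept
'b' @ 9: {13,15}  ✓accept
end set {13,15} — state 13 in

Answer: ACCEPT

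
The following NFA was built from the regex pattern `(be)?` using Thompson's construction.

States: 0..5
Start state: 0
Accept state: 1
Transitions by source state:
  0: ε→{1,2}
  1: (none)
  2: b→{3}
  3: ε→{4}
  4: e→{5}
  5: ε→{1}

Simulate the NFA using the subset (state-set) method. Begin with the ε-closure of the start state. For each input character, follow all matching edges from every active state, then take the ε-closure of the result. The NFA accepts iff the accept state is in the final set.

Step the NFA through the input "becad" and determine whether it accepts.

S₀ = ε-closure({0}) = {0,1,2}
'b' @ 1: {3,4}
'e' @ 2: {1,5}  (accept∈set)
'c' @ 3: {}  — dead — no transitions
rest 'ad' ignored (set empty)
end set {} — state 1 not in

Answer: REJECT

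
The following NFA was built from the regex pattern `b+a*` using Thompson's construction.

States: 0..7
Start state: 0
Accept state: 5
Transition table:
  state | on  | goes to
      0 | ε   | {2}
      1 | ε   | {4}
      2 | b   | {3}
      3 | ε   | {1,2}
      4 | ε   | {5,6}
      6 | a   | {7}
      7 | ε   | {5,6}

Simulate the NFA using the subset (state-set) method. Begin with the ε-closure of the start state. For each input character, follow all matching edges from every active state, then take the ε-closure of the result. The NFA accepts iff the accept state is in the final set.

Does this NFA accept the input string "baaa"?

start: ε-closure({0}) = {0,2}
'b' @ 1: {1,2,3,4,5,6}  [accepting]
'a' @ 2: {5,6,7}  [accepting]
'a' @ 3: {5,6,7}  [accepting]
'a' @ 4: {5,6,7}  [accepting]
end set {5,6,7} — state 5 in

Answer: ACCEPT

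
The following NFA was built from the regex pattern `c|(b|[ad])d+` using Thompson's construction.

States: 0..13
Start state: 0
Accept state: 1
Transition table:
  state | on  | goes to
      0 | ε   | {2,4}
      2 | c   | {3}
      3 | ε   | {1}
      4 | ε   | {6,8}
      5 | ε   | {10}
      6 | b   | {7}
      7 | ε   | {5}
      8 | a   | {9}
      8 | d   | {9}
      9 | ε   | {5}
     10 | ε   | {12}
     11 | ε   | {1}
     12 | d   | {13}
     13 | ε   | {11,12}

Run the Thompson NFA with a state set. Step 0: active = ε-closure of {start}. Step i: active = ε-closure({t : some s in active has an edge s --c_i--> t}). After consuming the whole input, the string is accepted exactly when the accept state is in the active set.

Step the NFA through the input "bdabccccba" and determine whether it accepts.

start: ε-closure({0}) = {0,2,4,6,8}
'b' @ 1: {5,7,10,12}
'd' @ 2: {1,11,12,13}  [accepting]
'a' @ 3: {}  — dead — no transitions
rest 'bccccba' ignored (set empty)
end set {} — state 1 not in

Answer: REJECT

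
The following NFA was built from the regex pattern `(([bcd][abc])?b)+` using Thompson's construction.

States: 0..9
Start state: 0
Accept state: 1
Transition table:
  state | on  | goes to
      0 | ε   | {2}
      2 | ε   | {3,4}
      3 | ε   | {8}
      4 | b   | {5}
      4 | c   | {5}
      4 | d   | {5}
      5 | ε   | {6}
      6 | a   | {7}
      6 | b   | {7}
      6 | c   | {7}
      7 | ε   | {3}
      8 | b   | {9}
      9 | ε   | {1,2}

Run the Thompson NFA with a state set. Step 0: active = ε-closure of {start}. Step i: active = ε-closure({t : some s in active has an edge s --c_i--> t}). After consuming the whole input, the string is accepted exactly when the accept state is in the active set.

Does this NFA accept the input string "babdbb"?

S₀ = ε-closure({0}) = {0,2,3,4,8}
'b' @ 1: {1,2,3,4,5,6,8,9}  [accepting]
'a' @ 2: {3,7,8}
'b' @ 3: {1,2,3,4,8,9}  [accepting]
'd' @ 4: {5,6}
'b' @ 5: {3,7,8}
'b' @ 6: {1,2,3,4,8,9}  [accepting]
after full input: {1,2,3,4,8,9}  (accept=1 in)

Answer: ACCEPT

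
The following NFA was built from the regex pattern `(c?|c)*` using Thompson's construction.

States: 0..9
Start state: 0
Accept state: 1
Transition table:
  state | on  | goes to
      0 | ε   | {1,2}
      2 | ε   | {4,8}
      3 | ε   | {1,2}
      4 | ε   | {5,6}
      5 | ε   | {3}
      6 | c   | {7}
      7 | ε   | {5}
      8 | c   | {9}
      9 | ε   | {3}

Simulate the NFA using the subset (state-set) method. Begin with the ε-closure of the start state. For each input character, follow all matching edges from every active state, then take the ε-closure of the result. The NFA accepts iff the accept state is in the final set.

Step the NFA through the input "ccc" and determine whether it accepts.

S₀ = ε-closure({0}) = {0,1,2,3,4,5,6,8}
'c' @ 1: {1,2,3,4,5,6,7,8,9}  [accepting]
'c' @ 2: {1,2,3,4,5,6,7,8,9}  [accepting]
'c' @ 3: {1,2,3,4,5,6,7,8,9}  [accepting]
after full input: {1,2,3,4,5,6,7,8,9}  (accept=1 in)

Answer: ACCEPT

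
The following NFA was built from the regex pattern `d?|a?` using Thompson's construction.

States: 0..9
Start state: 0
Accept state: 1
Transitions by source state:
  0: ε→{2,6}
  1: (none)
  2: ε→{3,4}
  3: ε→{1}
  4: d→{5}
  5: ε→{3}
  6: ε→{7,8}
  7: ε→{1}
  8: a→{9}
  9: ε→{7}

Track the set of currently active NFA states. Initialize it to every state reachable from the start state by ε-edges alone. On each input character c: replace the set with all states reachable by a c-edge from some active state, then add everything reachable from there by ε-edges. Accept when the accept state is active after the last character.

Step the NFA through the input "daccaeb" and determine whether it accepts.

Answer: REJECT

Steps:
start: ε-closure({0}) = {0,1,2,3,4,6,7,8}
'd' @ 1: {1,3,5}  (accept∈set)
'a' @ 2: {}  — state set empty
rest 'ccaeb' ignored (set empty)
end set {} — state 1 not in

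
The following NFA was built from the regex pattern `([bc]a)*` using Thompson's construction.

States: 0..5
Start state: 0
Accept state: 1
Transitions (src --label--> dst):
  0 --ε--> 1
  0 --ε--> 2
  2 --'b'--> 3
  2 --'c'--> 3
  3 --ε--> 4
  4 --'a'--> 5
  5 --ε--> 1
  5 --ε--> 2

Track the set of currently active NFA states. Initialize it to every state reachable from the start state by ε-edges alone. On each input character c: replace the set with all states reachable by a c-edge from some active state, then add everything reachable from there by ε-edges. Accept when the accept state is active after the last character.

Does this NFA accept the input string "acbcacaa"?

Answer: REJECT

Steps:
S₀ = ε-closure({0}) = {0,1,2}
'a' @ 1: {}  — no active states
rest 'cbcacaa' ignored (set empty)
final: {}; accept 1 not in set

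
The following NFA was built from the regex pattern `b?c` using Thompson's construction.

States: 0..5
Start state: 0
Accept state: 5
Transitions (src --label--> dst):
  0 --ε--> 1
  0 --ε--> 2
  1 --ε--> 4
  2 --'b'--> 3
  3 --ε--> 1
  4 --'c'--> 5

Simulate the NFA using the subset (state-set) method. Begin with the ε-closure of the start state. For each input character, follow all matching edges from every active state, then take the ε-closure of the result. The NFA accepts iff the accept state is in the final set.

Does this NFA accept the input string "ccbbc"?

S₀ = ε-closure({0}) = {0,1,2,4}
'c' @ 1: {5}  (accept∈set)
'c' @ 2: {}  — state set empty
rest 'bbc' ignored (set empty)
final: {}; accept 5 not in set

Answer: REJECT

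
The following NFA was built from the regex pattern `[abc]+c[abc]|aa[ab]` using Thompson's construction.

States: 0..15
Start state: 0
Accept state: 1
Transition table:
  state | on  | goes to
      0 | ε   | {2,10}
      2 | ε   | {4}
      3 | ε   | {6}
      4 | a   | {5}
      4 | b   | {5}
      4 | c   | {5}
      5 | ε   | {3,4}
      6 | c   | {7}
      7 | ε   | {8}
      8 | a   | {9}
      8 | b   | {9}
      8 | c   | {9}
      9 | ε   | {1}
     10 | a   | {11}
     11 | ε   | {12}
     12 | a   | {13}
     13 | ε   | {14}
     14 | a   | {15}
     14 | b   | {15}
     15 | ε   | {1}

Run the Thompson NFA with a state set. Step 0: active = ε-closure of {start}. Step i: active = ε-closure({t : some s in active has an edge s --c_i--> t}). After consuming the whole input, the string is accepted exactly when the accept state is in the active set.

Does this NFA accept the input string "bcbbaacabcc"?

Answer: ACCEPT

Trace:
initial (ε-close {0}): {0,2,4,10}
'b' @ 1: {3,4,5,6}
'c' @ 2: {3,4,5,6,7,8}
'b' @ 3: {1,3,4,5,6,9}  (accept∈set)
'b' @ 4: {3,4,5,6}
'a' @ 5: {3,4,5,6}
'a' @ 6: {3,4,5,6}
'c' @ 7: {3,4,5,6,7,8}
'a' @ 8: {1,3,4,5,6,9}  (accept∈set)
'b' @ 9: {3,4,5,6}
'c' @ 10: {3,4,5,6,7,8}
'c' @ 11: {1,3,4,5,6,7,8,9}  (accept∈set)
after full input: {1,3,4,5,6,7,8,9}  (accept=1 in)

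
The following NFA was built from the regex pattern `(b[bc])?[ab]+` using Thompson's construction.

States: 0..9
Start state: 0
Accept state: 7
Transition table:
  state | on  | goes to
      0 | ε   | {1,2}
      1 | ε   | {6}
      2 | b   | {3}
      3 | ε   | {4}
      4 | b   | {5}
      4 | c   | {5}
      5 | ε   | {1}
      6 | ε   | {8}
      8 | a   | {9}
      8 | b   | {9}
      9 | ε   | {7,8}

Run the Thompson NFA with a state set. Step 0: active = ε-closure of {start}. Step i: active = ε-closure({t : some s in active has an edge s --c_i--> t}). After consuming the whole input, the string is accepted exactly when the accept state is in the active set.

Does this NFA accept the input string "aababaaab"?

S₀ = ε-closure({0}) = {0,1,2,6,8}
'a' @ 1: {7,8,9}  (accept∈set)
'a' @ 2: {7,8,9}  (accept∈set)
'b' @ 3: {7,8,9}  (accept∈set)
'a' @ 4: {7,8,9}  (accept∈set)
'b' @ 5: {7,8,9}  (accept∈set)
'a' @ 6: {7,8,9}  (accept∈set)
'a' @ 7: {7,8,9}  (accept∈set)
'a' @ 8: {7,8,9}  (accept∈set)
'b' @ 9: {7,8,9}  (accept∈set)
end set {7,8,9} — state 7 in

Answer: ACCEPT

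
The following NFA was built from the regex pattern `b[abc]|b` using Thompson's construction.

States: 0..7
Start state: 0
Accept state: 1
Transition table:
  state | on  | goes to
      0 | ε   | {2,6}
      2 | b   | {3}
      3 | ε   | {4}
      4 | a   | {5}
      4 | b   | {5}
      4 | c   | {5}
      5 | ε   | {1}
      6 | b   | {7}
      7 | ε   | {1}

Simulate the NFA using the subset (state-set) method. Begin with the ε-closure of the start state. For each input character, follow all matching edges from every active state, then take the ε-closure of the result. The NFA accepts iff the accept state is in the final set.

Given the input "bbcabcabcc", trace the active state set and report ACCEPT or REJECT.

Answer: REJECT

Derivation:
S₀ = ε-closure({0}) = {0,2,6}
'b' @ 1: {1,3,4,7}  (accept∈set)
'b' @ 2: {1,5}  (accept∈set)
'c' @ 3: {}  — state set empty
rest 'abcabcc' ignored (set empty)
final: {}; accept 1 not in set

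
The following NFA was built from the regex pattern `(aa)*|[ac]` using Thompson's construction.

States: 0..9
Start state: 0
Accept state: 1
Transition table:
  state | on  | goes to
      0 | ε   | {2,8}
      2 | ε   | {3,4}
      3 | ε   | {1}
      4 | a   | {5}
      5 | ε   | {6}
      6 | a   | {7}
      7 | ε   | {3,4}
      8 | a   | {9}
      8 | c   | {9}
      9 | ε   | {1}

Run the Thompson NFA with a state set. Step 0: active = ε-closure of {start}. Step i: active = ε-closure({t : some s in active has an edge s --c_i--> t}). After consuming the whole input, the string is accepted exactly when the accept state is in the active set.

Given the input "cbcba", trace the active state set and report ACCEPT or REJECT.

start: ε-closure({0}) = {0,1,2,3,4,8}
'c' @ 1: {1,9}  [accepting]
'b' @ 2: {}  — state set empty
rest 'cba' ignored (set empty)
after full input: {}  (accept=1 not in)

Answer: REJECT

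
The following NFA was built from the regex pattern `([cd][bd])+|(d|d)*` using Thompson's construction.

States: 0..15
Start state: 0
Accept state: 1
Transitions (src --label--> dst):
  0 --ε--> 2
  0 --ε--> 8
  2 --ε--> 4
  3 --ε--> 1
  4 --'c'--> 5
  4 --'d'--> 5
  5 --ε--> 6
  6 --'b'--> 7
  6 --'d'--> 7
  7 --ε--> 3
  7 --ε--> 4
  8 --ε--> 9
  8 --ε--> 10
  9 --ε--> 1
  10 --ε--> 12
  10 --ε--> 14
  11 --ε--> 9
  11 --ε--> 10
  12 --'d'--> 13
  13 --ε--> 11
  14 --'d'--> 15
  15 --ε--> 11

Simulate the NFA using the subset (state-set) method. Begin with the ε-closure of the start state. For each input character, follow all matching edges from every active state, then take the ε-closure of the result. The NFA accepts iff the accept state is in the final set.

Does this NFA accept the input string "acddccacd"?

Answer: REJECT

Derivation:
S₀ = ε-closure({0}) = {0,1,2,4,8,9,10,12,14}
'a' @ 1: {}  — state set empty
rest 'cddccacd' ignored (set empty)
after full input: {}  (accept=1 not in)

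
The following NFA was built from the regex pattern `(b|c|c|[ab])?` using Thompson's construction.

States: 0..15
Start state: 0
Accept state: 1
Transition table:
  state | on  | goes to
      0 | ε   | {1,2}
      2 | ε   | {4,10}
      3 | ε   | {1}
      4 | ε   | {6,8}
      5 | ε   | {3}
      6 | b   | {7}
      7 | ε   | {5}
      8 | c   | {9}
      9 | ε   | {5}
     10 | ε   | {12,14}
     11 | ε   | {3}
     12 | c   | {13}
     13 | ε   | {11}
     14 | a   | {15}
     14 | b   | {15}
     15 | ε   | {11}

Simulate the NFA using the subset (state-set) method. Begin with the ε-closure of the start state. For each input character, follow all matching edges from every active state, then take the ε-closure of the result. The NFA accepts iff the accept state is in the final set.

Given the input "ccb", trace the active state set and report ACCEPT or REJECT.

Answer: REJECT

Derivation:
start: ε-closure({0}) = {0,1,2,4,6,8,10,12,14}
'c' @ 1: {1,3,5,9,11,13}  ✓accept
'c' @ 2: {}  — state set empty
rest 'b' ignored (set empty)
after full input: {}  (accept=1 not in)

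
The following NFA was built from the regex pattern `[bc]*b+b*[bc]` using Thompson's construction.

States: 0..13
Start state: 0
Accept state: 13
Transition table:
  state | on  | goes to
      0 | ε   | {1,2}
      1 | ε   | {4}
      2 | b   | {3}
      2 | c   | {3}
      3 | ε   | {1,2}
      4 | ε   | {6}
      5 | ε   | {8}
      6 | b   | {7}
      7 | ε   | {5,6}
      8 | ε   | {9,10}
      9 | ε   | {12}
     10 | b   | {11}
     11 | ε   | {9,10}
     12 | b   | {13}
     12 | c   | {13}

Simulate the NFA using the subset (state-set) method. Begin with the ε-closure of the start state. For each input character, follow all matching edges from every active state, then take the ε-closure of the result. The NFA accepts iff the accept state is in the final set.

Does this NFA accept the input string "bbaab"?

Answer: REJECT

Trace:
S₀ = ε-closure({0}) = {0,1,2,4,6}
'b' @ 1: {1,2,3,4,5,6,7,8,9,10,12}
'b' @ 2: {1,2,3,4,5,6,7,8,9,10,11,12,13}  [accepting]
'a' @ 3: {}  — no active states
rest 'ab' ignored (set empty)
final: {}; accept 13 not in set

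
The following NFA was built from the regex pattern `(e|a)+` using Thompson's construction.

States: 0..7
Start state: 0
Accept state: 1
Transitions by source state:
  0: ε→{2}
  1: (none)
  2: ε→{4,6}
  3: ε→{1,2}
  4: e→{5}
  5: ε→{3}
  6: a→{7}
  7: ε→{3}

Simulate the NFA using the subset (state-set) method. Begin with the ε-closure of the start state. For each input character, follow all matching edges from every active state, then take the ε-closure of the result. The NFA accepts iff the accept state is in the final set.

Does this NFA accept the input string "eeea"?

start: ε-closure({0}) = {0,2,4,6}
'e' @ 1: {1,2,3,4,5,6}  (accept∈set)
'e' @ 2: {1,2,3,4,5,6}  (accept∈set)
'e' @ 3: {1,2,3,4,5,6}  (accept∈set)
'a' @ 4: {1,2,3,4,6,7}  (accept∈set)
end set {1,2,3,4,6,7} — state 1 in

Answer: ACCEPT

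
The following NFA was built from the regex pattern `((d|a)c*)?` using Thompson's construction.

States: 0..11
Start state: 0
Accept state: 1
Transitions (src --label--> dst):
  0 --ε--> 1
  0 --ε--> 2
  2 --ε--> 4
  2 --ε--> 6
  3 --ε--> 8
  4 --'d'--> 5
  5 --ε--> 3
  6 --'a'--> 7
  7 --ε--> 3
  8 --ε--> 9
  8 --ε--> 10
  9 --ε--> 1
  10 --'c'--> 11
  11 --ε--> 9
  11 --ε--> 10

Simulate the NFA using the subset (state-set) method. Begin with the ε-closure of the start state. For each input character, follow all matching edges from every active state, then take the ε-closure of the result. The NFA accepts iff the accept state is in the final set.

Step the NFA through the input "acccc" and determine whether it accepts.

Answer: ACCEPT

Steps:
start: ε-closure({0}) = {0,1,2,4,6}
'a' @ 1: {1,3,7,8,9,10}  ✓accept
'c' @ 2: {1,9,10,11}  ✓accept
'c' @ 3: {1,9,10,11}  ✓accept
'c' @ 4: {1,9,10,11}  ✓accept
'c' @ 5: {1,9,10,11}  ✓accept
final: {1,9,10,11}; accept 1 in set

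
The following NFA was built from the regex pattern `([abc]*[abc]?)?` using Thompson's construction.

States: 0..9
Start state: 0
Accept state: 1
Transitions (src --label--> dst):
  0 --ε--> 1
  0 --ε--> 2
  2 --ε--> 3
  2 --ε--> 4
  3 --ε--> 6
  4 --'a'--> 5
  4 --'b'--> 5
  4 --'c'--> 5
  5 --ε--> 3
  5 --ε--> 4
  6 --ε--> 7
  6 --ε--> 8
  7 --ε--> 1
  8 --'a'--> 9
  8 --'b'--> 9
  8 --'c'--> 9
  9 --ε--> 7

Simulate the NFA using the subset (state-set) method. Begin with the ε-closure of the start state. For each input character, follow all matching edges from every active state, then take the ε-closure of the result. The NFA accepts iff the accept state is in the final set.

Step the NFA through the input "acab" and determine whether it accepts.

start: ε-closure({0}) = {0,1,2,3,4,6,7,8}
'a' @ 1: {1,3,4,5,6,7,8,9}  [accepting]
'c' @ 2: {1,3,4,5,6,7,8,9}  [accepting]
'a' @ 3: {1,3,4,5,6,7,8,9}  [accepting]
'b' @ 4: {1,3,4,5,6,7,8,9}  [accepting]
final: {1,3,4,5,6,7,8,9}; accept 1 in set

Answer: ACCEPT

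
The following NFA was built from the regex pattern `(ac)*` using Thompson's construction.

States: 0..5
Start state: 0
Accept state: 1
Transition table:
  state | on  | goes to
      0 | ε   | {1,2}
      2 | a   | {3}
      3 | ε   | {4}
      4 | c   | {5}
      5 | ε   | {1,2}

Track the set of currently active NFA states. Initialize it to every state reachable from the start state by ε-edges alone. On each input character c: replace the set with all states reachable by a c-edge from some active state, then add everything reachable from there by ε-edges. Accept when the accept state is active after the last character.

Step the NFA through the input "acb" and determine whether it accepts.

start: ε-closure({0}) = {0,1,2}
'a' @ 1: {3,4}
'c' @ 2: {1,2,5}  [accepting]
'b' @ 3: {}  — state set empty
after full input: {}  (accept=1 not in)

Answer: REJECT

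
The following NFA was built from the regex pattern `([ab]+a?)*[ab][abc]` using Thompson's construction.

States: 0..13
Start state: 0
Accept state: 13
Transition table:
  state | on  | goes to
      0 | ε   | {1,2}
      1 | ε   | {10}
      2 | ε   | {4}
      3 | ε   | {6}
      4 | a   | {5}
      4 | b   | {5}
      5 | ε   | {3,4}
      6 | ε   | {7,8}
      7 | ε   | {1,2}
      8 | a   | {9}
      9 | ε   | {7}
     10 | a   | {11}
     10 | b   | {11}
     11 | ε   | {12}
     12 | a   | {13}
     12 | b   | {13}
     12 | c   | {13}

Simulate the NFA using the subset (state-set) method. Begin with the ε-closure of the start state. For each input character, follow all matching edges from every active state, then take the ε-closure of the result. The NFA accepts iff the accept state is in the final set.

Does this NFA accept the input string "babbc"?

Answer: ACCEPT

Steps:
S₀ = ε-closure({0}) = {0,1,2,4,10}
'b' @ 1: {1,2,3,4,5,6,7,8,10,11,12}
'a' @ 2: {1,2,3,4,5,6,7,8,9,10,11,12,13}  (accept∈set)
'b' @ 3: {1,2,3,4,5,6,7,8,10,11,12,13}  (accept∈set)
'b' @ 4: {1,2,3,4,5,6,7,8,10,11,12,13}  (accept∈set)
'c' @ 5: {13}  (accept∈set)
end set {13} — state 13 in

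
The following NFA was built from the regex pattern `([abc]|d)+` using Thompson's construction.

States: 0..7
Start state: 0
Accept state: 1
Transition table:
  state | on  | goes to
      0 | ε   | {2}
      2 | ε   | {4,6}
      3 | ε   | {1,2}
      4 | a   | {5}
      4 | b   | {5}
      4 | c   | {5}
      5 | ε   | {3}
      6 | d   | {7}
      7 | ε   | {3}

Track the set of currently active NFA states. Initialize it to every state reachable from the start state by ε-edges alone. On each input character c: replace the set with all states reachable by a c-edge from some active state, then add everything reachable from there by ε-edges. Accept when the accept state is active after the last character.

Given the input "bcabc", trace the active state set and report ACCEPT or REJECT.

S₀ = ε-closure({0}) = {0,2,4,6}
'b' @ 1: {1,2,3,4,5,6}  [accepting]
'c' @ 2: {1,2,3,4,5,6}  [accepting]
'a' @ 3: {1,2,3,4,5,6}  [accepting]
'b' @ 4: {1,2,3,4,5,6}  [accepting]
'c' @ 5: {1,2,3,4,5,6}  [accepting]
end set {1,2,3,4,5,6} — state 1 in

Answer: ACCEPT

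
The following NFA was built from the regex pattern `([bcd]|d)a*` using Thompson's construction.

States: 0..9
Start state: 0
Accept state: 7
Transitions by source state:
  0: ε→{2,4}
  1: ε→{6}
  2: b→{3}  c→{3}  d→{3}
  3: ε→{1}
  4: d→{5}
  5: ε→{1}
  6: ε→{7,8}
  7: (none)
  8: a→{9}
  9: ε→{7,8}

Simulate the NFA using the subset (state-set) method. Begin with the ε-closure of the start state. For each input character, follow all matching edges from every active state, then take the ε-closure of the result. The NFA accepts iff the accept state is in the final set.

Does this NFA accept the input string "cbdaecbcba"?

Answer: REJECT

Derivation:
initial (ε-close {0}): {0,2,4}
'c' @ 1: {1,3,6,7,8}  [accepting]
'b' @ 2: {}  — no active states
rest 'daecbcba' ignored (set empty)
after full input: {}  (accept=7 not in)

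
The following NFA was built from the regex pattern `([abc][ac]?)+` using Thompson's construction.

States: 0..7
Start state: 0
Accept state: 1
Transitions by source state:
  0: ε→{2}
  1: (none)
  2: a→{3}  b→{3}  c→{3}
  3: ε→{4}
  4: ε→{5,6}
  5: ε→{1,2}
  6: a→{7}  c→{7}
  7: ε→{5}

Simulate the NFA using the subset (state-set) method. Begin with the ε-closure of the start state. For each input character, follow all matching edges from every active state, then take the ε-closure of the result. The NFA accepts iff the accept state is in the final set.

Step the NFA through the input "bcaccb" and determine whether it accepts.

initial (ε-close {0}): {0,2}
'b' @ 1: {1,2,3,4,5,6}  ✓accept
'c' @ 2: {1,2,3,4,5,6,7}  ✓accept
'a' @ 3: {1,2,3,4,5,6,7}  ✓accept
'c' @ 4: {1,2,3,4,5,6,7}  ✓accept
'c' @ 5: {1,2,3,4,5,6,7}  ✓accept
'b' @ 6: {1,2,3,4,5,6}  ✓accept
end set {1,2,3,4,5,6} — state 1 in

Answer: ACCEPT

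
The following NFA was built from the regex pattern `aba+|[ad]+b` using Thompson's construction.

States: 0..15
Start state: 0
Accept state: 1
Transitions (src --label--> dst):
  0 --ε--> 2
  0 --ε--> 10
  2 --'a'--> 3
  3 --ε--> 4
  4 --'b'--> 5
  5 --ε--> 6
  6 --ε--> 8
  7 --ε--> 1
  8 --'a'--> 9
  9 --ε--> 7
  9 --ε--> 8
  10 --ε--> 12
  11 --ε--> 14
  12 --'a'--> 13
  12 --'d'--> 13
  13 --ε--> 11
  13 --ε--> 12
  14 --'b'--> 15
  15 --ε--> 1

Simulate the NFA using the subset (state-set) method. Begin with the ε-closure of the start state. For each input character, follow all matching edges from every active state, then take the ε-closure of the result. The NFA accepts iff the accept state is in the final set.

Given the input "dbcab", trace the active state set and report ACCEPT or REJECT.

start: ε-closure({0}) = {0,2,10,12}
'd' @ 1: {11,12,13,14}
'b' @ 2: {1,15}  ✓accept
'c' @ 3: {}  — dead — no transitions
rest 'ab' ignored (set empty)
after full input: {}  (accept=1 not in)

Answer: REJECT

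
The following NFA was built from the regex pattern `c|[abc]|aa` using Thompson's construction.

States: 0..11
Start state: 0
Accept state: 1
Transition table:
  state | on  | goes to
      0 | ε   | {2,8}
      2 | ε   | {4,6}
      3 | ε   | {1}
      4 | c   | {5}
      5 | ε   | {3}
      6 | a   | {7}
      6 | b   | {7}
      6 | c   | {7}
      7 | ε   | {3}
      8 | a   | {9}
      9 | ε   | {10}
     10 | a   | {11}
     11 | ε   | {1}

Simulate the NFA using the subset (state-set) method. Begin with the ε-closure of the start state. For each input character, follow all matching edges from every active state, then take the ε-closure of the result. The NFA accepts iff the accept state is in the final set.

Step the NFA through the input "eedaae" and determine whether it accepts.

Answer: REJECT

Steps:
S₀ = ε-closure({0}) = {0,2,4,6,8}
'e' @ 1: {}  — dead — no transitions
rest 'edaae' ignored (set empty)
final: {}; accept 1 not in set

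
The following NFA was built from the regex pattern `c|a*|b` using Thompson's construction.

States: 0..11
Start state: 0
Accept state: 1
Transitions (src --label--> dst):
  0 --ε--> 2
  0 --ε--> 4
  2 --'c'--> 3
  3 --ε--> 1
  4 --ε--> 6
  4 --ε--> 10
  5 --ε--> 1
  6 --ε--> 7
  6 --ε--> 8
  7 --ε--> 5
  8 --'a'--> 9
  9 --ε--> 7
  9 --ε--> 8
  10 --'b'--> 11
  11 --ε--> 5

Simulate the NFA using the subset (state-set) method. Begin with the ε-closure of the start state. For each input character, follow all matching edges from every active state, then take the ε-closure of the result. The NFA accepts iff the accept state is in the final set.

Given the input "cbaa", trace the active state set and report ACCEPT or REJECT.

Answer: REJECT

Trace:
S₀ = ε-closure({0}) = {0,1,2,4,5,6,7,8,10}
'c' @ 1: {1,3}  ✓accept
'b' @ 2: {}  — no active states
rest 'aa' ignored (set empty)
final: {}; accept 1 not in set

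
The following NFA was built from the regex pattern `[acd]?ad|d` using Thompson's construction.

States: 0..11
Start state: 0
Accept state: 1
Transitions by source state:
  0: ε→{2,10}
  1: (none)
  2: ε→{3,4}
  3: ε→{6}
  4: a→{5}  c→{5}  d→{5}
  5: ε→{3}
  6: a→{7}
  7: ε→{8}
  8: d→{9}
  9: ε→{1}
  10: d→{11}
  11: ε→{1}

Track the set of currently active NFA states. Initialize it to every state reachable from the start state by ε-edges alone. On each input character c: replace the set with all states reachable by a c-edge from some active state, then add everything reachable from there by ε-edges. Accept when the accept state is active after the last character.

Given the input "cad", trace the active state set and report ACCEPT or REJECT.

Answer: ACCEPT

Steps:
start: ε-closure({0}) = {0,2,3,4,6,10}
'c' @ 1: {3,5,6}
'a' @ 2: {7,8}
'd' @ 3: {1,9}  (accept∈set)
after full input: {1,9}  (accept=1 in)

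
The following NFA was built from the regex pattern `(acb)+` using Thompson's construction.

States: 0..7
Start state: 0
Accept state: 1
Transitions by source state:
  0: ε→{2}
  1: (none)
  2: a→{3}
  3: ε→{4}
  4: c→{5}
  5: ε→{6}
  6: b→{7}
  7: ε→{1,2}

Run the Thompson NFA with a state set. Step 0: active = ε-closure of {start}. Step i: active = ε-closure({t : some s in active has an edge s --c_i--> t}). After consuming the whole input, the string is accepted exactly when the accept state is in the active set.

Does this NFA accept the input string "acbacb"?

initial (ε-close {0}): {0,2}
'a' @ 1: {3,4}
'c' @ 2: {5,6}
'b' @ 3: {1,2,7}  ✓accept
'a' @ 4: {3,4}
'c' @ 5: {5,6}
'b' @ 6: {1,2,7}  ✓accept
final: {1,2,7}; accept 1 in set

Answer: ACCEPT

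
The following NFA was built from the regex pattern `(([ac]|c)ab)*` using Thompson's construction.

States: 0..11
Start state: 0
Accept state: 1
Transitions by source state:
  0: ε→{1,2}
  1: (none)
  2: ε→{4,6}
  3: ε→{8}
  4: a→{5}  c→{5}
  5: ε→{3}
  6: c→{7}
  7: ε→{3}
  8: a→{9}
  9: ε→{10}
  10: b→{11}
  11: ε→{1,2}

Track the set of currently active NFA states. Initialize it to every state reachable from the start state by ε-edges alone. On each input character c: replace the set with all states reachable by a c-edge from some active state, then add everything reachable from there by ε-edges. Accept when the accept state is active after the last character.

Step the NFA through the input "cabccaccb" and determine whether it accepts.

initial (ε-close {0}): {0,1,2,4,6}
'c' @ 1: {3,5,7,8}
'a' @ 2: {9,10}
'b' @ 3: {1,2,4,6,11}  (accept∈set)
'c' @ 4: {3,5,7,8}
'c' @ 5: {}  — no active states
rest 'accb' ignored (set empty)
final: {}; accept 1 not in set

Answer: REJECT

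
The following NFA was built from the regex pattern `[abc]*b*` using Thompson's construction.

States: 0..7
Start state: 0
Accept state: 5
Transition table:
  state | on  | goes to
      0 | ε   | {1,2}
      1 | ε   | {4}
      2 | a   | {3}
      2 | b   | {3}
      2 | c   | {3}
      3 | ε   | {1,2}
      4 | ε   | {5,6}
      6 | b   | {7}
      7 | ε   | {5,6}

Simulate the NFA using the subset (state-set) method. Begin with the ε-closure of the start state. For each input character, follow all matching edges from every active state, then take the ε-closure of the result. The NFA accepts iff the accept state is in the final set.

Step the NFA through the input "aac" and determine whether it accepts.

Answer: ACCEPT

Trace:
start: ε-closure({0}) = {0,1,2,4,5,6}
'a' @ 1: {1,2,3,4,5,6}  [accepting]
'a' @ 2: {1,2,3,4,5,6}  [accepting]
'c' @ 3: {1,2,3,4,5,6}  [accepting]
after full input: {1,2,3,4,5,6}  (accept=5 in)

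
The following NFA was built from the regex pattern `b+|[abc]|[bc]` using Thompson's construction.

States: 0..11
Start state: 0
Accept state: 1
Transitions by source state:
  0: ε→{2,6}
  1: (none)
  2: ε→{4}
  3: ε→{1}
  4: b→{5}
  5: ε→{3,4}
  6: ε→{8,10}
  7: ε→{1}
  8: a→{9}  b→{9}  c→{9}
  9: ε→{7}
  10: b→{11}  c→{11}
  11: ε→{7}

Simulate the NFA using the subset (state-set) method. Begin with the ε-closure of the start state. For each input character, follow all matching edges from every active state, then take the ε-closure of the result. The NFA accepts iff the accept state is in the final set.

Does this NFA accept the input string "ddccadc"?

S₀ = ε-closure({0}) = {0,2,4,6,8,10}
'd' @ 1: {}  — state set empty
rest 'dccadc' ignored (set empty)
final: {}; accept 1 not in set

Answer: REJECT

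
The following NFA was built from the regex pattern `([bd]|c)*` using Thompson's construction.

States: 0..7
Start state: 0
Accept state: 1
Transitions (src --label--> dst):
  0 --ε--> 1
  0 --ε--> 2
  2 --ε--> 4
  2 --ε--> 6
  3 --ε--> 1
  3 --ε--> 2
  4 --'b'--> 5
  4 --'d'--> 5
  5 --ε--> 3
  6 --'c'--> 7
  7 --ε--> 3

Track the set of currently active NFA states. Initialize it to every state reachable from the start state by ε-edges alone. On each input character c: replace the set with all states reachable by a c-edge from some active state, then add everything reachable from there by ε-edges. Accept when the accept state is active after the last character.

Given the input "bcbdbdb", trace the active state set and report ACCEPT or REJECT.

start: ε-closure({0}) = {0,1,2,4,6}
'b' @ 1: {1,2,3,4,5,6}  [accepting]
'c' @ 2: {1,2,3,4,6,7}  [accepting]
'b' @ 3: {1,2,3,4,5,6}  [accepting]
'd' @ 4: {1,2,3,4,5,6}  [accepting]
'b' @ 5: {1,2,3,4,5,6}  [accepting]
'd' @ 6: {1,2,3,4,5,6}  [accepting]
'b' @ 7: {1,2,3,4,5,6}  [accepting]
final: {1,2,3,4,5,6}; accept 1 in set

Answer: ACCEPT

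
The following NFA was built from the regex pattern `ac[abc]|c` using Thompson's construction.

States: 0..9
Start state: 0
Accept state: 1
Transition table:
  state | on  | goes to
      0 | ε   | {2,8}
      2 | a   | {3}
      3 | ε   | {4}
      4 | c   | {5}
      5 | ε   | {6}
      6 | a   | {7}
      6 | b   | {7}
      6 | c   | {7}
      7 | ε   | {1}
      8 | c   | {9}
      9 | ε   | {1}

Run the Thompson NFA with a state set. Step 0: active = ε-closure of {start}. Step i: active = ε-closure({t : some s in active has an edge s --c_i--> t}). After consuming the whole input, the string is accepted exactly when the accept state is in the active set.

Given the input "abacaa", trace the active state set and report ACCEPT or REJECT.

Answer: REJECT

Steps:
S₀ = ε-closure({0}) = {0,2,8}
'a' @ 1: {3,4}
'b' @ 2: {}  — no active states
rest 'acaa' ignored (set empty)
end set {} — state 1 not in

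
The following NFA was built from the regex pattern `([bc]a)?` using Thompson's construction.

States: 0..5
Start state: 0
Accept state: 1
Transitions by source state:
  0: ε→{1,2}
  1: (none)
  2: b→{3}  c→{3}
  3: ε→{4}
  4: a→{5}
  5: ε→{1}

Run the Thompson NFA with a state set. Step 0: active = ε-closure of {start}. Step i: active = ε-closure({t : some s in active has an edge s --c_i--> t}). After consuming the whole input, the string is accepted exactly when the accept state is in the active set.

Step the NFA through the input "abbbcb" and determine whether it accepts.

Answer: REJECT

Trace:
initial (ε-close {0}): {0,1,2}
'a' @ 1: {}  — state set empty
rest 'bbbcb' ignored (set empty)
final: {}; accept 1 not in set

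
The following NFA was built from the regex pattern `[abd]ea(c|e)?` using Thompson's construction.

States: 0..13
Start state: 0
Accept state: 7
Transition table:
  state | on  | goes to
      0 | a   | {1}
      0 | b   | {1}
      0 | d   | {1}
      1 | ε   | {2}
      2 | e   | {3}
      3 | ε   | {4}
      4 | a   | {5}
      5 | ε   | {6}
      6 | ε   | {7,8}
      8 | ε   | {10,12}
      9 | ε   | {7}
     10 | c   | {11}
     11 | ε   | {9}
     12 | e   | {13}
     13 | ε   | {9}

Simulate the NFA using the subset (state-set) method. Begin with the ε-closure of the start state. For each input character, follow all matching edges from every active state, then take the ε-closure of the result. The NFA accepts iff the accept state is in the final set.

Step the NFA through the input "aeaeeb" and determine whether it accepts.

Answer: REJECT

Steps:
initial (ε-close {0}): {0}
'a' @ 1: {1,2}
'e' @ 2: {3,4}
'a' @ 3: {5,6,7,8,10,12}  ✓accept
'e' @ 4: {7,9,13}  ✓accept
'e' @ 5: {}  — dead — no transitions
rest 'b' ignored (set empty)
after full input: {}  (accept=7 not in)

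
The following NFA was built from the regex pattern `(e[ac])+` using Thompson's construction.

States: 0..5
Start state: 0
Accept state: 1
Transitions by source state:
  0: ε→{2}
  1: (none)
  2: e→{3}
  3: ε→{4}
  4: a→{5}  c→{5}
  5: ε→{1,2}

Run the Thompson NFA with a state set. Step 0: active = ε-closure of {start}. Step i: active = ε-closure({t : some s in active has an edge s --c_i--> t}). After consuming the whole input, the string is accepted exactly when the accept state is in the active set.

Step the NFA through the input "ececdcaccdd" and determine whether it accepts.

start: ε-closure({0}) = {0,2}
'e' @ 1: {3,4}
'c' @ 2: {1,2,5}  [accepting]
'e' @ 3: {3,4}
'c' @ 4: {1,2,5}  [accepting]
'd' @ 5: {}  — state set empty
rest 'caccdd' ignored (set empty)
final: {}; accept 1 not in set

Answer: REJECT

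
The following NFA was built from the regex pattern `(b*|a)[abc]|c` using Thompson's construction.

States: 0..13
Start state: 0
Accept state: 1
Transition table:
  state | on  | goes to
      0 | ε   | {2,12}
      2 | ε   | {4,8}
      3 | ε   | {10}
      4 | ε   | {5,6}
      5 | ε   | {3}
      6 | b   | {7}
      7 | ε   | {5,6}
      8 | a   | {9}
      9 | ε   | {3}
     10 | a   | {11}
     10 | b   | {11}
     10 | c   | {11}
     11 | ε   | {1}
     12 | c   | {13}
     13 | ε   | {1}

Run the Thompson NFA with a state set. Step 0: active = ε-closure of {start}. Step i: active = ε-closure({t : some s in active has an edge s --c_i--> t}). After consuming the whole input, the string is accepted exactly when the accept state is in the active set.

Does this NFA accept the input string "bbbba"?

S₀ = ε-closure({0}) = {0,2,3,4,5,6,8,10,12}
'b' @ 1: {1,3,5,6,7,10,11}  (accept∈set)
'b' @ 2: {1,3,5,6,7,10,11}  (accept∈set)
'b' @ 3: {1,3,5,6,7,10,11}  (accept∈set)
'b' @ 4: {1,3,5,6,7,10,11}  (accept∈set)
'a' @ 5: {1,11}  (accept∈set)
final: {1,11}; accept 1 in set

Answer: ACCEPT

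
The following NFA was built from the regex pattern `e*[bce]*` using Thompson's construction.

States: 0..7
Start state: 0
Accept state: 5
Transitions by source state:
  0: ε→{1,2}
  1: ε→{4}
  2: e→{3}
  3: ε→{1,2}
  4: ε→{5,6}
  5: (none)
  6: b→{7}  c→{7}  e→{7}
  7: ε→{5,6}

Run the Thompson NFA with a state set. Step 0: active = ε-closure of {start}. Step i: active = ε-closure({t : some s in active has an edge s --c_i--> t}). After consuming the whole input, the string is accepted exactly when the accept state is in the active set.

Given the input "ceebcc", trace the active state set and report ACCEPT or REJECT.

Answer: ACCEPT

Trace:
start: ε-closure({0}) = {0,1,2,4,5,6}
'c' @ 1: {5,6,7}  (accept∈set)
'e' @ 2: {5,6,7}  (accept∈set)
'e' @ 3: {5,6,7}  (accept∈set)
'b' @ 4: {5,6,7}  (accept∈set)
'c' @ 5: {5,6,7}  (accept∈set)
'c' @ 6: {5,6,7}  (accept∈set)
final: {5,6,7}; accept 5 in set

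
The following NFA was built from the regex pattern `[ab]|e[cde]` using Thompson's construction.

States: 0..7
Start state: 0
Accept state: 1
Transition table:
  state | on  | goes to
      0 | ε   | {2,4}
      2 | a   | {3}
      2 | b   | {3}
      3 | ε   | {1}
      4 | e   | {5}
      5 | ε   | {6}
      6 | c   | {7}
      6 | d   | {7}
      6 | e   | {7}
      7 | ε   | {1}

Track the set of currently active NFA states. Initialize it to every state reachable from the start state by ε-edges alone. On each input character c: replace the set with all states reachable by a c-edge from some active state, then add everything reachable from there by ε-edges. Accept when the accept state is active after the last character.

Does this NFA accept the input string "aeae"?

initial (ε-close {0}): {0,2,4}
'a' @ 1: {1,3}  [accepting]
'e' @ 2: {}  — no active states
rest 'ae' ignored (set empty)
final: {}; accept 1 not in set

Answer: REJECT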